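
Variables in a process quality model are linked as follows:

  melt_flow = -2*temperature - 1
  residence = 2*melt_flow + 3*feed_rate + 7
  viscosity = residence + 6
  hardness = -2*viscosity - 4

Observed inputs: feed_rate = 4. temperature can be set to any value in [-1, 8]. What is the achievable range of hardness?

-58 to 14

Substituting into the residence equation gives residence = -4*temperature + 17.
Substituting into the viscosity equation gives viscosity = -4*temperature + 23.
Substituting into the hardness equation gives hardness = 8*temperature - 50.
Linear in temperature, so extremes are at the endpoints: temperature = -1 gives hardness = -58; temperature = 8 gives hardness = 14.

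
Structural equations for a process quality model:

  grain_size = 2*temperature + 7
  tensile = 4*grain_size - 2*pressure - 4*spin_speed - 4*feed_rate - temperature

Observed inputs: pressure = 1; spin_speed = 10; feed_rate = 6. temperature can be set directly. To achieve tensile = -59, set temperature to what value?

temperature = -3

Substituting into the tensile equation gives tensile = 7*temperature - 38.
Solve 7*temperature - 38 = -59: temperature = (-59 + 38) / 7 = -3.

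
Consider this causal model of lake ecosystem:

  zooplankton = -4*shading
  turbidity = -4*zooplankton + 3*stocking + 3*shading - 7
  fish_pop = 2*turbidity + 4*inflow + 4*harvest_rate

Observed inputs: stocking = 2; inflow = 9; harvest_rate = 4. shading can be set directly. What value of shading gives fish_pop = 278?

Substituting into the turbidity equation gives turbidity = 19*shading - 1.
So fish_pop = 38*shading + 50.
Solve 38*shading + 50 = 278: shading = (278 - 50) / 38 = 6.

shading = 6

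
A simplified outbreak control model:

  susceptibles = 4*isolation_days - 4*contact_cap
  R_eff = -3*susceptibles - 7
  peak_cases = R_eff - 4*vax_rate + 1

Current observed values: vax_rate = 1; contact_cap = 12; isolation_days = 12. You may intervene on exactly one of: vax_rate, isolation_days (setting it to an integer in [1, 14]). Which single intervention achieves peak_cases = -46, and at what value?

set vax_rate = 10

Intervening on vax_rate: with other inputs at their observed values, peak_cases = -4*vax_rate - 6. Solving for -46 gives vax_rate = 10, within [1, 14].
Intervening on isolation_days: peak_cases = -12*isolation_days + 134. Reaching -46 requires isolation_days = 15, outside [1, 14].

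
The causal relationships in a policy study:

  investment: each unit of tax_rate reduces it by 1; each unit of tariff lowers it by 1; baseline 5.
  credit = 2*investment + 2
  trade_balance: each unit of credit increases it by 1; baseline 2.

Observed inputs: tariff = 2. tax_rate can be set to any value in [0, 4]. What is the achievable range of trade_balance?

2 to 10

Substituting into the investment equation gives investment = -tax_rate + 3.
Substituting into the credit equation gives credit = -2*tax_rate + 8.
Substituting into the trade_balance equation gives trade_balance = -2*tax_rate + 10.
Linear in tax_rate, so extremes are at the endpoints: tax_rate = 0 gives trade_balance = 10; tax_rate = 4 gives trade_balance = 2.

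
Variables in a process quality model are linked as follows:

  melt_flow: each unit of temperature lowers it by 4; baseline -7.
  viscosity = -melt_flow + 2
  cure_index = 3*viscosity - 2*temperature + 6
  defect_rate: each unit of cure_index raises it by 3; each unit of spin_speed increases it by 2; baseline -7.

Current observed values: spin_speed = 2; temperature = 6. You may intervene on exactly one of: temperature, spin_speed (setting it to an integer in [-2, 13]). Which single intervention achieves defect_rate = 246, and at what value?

set temperature = 5

Intervening on temperature: with other inputs at their observed values, defect_rate = 30*temperature + 96. Solving for 246 gives temperature = 5, within [-2, 13].
Intervening on spin_speed: defect_rate = 2*spin_speed + 272. Reaching 246 requires spin_speed = -13, outside [-2, 13].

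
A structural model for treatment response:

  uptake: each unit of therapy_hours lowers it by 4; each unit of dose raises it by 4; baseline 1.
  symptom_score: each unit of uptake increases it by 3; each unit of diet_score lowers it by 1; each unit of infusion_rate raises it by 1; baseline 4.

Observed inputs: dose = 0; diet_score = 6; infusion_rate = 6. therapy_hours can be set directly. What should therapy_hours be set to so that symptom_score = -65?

Substituting into the uptake equation gives uptake = -4*therapy_hours + 1.
symptom_score becomes -12*therapy_hours + 7.
Solve -12*therapy_hours + 7 = -65: therapy_hours = (-65 - 7) / -12 = 6.

therapy_hours = 6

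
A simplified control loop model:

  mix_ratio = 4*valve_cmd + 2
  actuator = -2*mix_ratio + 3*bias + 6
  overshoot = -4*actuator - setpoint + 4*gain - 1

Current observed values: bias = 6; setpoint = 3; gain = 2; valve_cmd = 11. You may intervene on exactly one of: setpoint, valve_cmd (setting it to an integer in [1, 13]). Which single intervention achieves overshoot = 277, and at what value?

set setpoint = 2

Intervening on setpoint: with other inputs at their observed values, overshoot = -setpoint + 279. Solving for 277 gives setpoint = 2, within [1, 13].
Intervening on valve_cmd: overshoot = 32*valve_cmd - 76. Reaching 277 requires valve_cmd = 353/32, not an integer.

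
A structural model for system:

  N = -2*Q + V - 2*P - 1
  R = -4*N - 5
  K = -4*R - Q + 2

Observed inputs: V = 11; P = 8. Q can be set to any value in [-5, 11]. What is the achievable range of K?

-437 to 91

Substituting into the N equation gives N = -2*Q - 6.
Substituting into the R equation gives R = 8*Q + 19.
So K = -33*Q - 74.
Linear in Q, so extremes are at the endpoints: Q = -5 gives K = 91; Q = 11 gives K = -437.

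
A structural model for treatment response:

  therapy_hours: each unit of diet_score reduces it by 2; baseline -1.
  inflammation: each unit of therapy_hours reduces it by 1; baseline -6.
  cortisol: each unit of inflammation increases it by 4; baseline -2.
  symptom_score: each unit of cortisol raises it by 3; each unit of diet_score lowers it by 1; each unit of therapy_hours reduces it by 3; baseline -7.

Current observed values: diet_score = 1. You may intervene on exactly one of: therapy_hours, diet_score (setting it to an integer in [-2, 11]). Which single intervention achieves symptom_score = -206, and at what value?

Intervening on therapy_hours: with other inputs at their observed values, symptom_score = -15*therapy_hours - 86. Solving for -206 gives therapy_hours = 8, within [-2, 11].
Intervening on diet_score: symptom_score = 29*diet_score - 70. Reaching -206 requires diet_score = -136/29, not an integer.

set therapy_hours = 8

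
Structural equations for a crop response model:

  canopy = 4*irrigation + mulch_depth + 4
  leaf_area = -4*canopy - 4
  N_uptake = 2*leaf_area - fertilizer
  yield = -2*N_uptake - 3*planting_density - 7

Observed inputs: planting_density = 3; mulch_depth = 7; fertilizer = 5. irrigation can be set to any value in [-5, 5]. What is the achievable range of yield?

-134 to 506

Substituting into the canopy equation gives canopy = 4*irrigation + 11.
Substituting into the leaf_area equation gives leaf_area = -16*irrigation - 48.
So N_uptake = -32*irrigation - 101.
So yield = 64*irrigation + 186.
Linear in irrigation, so extremes are at the endpoints: irrigation = -5 gives yield = -134; irrigation = 5 gives yield = 506.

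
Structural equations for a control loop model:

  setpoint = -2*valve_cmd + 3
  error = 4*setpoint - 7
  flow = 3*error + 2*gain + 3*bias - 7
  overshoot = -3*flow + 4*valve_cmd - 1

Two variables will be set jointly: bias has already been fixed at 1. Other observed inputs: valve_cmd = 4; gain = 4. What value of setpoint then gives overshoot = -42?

With bias held at 1:
Intervening on setpoint fixes its value directly, overriding its dependence on valve_cmd.
Substituting into the flow equation gives flow = 12*setpoint - 17.
So overshoot = -36*setpoint + 66.
Solve -36*setpoint + 66 = -42: setpoint = (-42 - 66) / -36 = 3.

setpoint = 3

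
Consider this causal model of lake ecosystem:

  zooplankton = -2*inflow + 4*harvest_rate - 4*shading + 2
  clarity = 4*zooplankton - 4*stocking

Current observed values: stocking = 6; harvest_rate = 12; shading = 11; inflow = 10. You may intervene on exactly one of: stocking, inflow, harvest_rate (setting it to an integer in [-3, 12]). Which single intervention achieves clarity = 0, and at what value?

Intervening on stocking: clarity = -4*stocking - 56. Reaching 0 requires stocking = -14, outside [-3, 12].
Intervening on inflow: with other inputs at their observed values, clarity = -8*inflow. Solving for 0 gives inflow = 0, within [-3, 12].
Intervening on harvest_rate: clarity = 16*harvest_rate - 272. Reaching 0 requires harvest_rate = 17, outside [-3, 12].

set inflow = 0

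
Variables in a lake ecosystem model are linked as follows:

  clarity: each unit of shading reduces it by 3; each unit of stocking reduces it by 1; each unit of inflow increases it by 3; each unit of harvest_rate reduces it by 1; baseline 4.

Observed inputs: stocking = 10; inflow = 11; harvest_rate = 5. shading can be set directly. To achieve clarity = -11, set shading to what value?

Substituting into the clarity equation gives clarity = -3*shading + 22.
Solve -3*shading + 22 = -11: shading = (-11 - 22) / -3 = 11.

shading = 11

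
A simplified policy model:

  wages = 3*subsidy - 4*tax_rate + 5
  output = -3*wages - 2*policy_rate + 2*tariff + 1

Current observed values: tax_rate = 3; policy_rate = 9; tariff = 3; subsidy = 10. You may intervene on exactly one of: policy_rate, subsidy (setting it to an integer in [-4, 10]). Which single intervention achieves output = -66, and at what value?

set policy_rate = 2

Intervening on policy_rate: with other inputs at their observed values, output = -2*policy_rate - 62. Solving for -66 gives policy_rate = 2, within [-4, 10].
Intervening on subsidy: output = -9*subsidy + 10. Reaching -66 requires subsidy = 76/9, not an integer.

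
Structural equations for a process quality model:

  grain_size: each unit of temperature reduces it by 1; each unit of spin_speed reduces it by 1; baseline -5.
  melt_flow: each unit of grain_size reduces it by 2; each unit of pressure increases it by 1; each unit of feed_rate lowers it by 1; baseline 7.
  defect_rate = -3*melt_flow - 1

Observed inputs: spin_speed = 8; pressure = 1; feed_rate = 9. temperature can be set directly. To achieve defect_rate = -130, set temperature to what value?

temperature = 9

Substituting into the grain_size equation gives grain_size = -temperature - 13.
Substituting into the melt_flow equation gives melt_flow = 2*temperature + 25.
Substituting into the defect_rate equation gives defect_rate = -6*temperature - 76.
Solve -6*temperature - 76 = -130: temperature = (-130 + 76) / -6 = 9.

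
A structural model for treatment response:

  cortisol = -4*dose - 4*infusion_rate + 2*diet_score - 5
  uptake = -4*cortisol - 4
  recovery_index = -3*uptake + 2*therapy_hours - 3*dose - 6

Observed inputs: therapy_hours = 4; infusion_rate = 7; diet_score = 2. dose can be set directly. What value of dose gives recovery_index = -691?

dose = 7

Substituting into the cortisol equation gives cortisol = -4*dose - 29.
This gives uptake = 16*dose + 112.
This gives recovery_index = -51*dose - 334.
Solve -51*dose - 334 = -691: dose = (-691 + 334) / -51 = 7.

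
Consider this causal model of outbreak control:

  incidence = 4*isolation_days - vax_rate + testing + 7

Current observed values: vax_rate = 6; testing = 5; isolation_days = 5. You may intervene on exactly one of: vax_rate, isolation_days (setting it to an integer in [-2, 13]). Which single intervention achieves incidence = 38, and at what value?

Intervening on vax_rate: incidence = -vax_rate + 32. Reaching 38 requires vax_rate = -6, outside [-2, 13].
Intervening on isolation_days: with other inputs at their observed values, incidence = 4*isolation_days + 6. Solving for 38 gives isolation_days = 8, within [-2, 13].

set isolation_days = 8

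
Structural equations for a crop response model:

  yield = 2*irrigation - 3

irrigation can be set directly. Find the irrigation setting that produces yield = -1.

Solve 2*irrigation - 3 = -1: irrigation = (-1 + 3) / 2 = 1.

irrigation = 1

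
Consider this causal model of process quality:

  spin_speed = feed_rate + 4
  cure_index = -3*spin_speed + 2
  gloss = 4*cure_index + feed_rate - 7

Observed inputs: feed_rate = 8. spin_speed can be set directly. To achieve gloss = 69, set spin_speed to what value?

Intervening on spin_speed fixes its value directly, overriding its dependence on feed_rate.
Substituting into the gloss equation gives gloss = -12*spin_speed + 9.
Solve -12*spin_speed + 9 = 69: spin_speed = (69 - 9) / -12 = -5.

spin_speed = -5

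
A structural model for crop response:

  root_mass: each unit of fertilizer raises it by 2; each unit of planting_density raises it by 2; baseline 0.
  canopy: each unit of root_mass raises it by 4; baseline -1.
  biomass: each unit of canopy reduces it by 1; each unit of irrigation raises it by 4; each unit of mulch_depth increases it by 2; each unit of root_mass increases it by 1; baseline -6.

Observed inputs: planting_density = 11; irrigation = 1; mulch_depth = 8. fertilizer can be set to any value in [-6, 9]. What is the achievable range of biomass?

-105 to -15

Substituting into the root_mass equation gives root_mass = 2*fertilizer + 22.
Substituting into the canopy equation gives canopy = 8*fertilizer + 87.
Substituting into the biomass equation gives biomass = -6*fertilizer - 51.
Linear in fertilizer, so extremes are at the endpoints: fertilizer = -6 gives biomass = -15; fertilizer = 9 gives biomass = -105.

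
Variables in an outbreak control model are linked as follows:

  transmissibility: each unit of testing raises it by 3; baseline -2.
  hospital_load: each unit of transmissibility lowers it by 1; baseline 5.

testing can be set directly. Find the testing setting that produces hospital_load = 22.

Substituting into the hospital_load equation gives hospital_load = -3*testing + 7.
Solve -3*testing + 7 = 22: testing = (22 - 7) / -3 = -5.

testing = -5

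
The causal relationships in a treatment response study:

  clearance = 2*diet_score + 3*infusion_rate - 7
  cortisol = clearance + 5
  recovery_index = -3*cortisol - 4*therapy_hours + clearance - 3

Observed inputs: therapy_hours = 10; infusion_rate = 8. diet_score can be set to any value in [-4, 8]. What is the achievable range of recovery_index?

Substituting into the clearance equation gives clearance = 2*diet_score + 17.
This gives cortisol = 2*diet_score + 22.
This gives recovery_index = -4*diet_score - 92.
Linear in diet_score, so extremes are at the endpoints: diet_score = -4 gives recovery_index = -76; diet_score = 8 gives recovery_index = -124.

-124 to -76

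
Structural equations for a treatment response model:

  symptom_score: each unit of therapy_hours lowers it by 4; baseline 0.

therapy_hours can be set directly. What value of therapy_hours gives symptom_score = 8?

Solve -4*therapy_hours = 8: therapy_hours = 8 / -4 = -2.

therapy_hours = -2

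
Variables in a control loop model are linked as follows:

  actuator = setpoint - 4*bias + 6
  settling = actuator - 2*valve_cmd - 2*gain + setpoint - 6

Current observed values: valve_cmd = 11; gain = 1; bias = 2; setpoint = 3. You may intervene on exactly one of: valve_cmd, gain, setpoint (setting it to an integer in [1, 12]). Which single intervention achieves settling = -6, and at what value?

Intervening on valve_cmd: with other inputs at their observed values, settling = -2*valve_cmd - 4. Solving for -6 gives valve_cmd = 1, within [1, 12].
Intervening on gain: settling = -2*gain - 24. Reaching -6 requires gain = -9, outside [1, 12].
Intervening on setpoint: settling = 2*setpoint - 32. Reaching -6 requires setpoint = 13, outside [1, 12].

set valve_cmd = 1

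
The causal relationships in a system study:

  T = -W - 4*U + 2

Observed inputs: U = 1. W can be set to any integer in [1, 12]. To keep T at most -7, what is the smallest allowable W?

Substituting into the T equation gives T = -W - 2.
Require -W - 2 ≤ -7, so W ≥ 5.
The smallest integer in [1, 12] satisfying this is 5.

W = 5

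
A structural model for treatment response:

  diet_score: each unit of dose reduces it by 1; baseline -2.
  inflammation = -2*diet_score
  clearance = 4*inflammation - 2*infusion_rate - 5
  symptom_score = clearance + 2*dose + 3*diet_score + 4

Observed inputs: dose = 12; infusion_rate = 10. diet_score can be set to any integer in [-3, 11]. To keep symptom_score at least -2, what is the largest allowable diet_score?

diet_score = 1

Intervening on diet_score fixes its value directly, overriding its dependence on dose.
Substituting into the clearance equation gives clearance = -8*diet_score - 25.
Substituting into the symptom_score equation gives symptom_score = -5*diet_score + 3.
Require -5*diet_score + 3 ≥ -2, so diet_score ≤ 1.
The largest integer in [-3, 11] satisfying this is 1.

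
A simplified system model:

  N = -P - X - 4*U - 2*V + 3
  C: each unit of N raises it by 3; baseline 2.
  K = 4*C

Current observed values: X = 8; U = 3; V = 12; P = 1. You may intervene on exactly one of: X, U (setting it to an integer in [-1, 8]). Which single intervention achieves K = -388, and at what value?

Intervening on X: with other inputs at their observed values, K = -12*X - 400. Solving for -388 gives X = -1, within [-1, 8].
Intervening on U: K = -48*U - 352. Reaching -388 requires U = 3/4, not an integer.

set X = -1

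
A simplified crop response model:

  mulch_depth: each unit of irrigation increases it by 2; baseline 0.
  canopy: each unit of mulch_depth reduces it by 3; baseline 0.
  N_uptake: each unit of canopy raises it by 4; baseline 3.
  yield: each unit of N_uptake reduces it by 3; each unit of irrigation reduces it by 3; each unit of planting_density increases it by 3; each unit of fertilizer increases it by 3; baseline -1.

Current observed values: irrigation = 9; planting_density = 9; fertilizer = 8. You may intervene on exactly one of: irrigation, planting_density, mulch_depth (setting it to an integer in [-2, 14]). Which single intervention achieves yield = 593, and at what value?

set irrigation = 8

Intervening on irrigation: with other inputs at their observed values, yield = 69*irrigation + 41. Solving for 593 gives irrigation = 8, within [-2, 14].
Intervening on planting_density: yield = 3*planting_density + 635. Reaching 593 requires planting_density = -14, outside [-2, 14].
Intervening on mulch_depth: yield = 36*mulch_depth + 14. Reaching 593 requires mulch_depth = 193/12, not an integer.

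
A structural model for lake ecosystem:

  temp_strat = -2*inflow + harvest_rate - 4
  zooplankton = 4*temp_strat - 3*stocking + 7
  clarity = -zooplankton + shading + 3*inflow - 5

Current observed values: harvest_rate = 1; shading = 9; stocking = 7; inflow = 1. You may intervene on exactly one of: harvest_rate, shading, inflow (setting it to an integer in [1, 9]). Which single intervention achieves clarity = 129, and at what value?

set inflow = 9

Intervening on harvest_rate: clarity = -4*harvest_rate + 45. Reaching 129 requires harvest_rate = -21, outside [1, 9].
Intervening on shading: clarity = shading + 32. Reaching 129 requires shading = 97, outside [1, 9].
Intervening on inflow: with other inputs at their observed values, clarity = 11*inflow + 30. Solving for 129 gives inflow = 9, within [1, 9].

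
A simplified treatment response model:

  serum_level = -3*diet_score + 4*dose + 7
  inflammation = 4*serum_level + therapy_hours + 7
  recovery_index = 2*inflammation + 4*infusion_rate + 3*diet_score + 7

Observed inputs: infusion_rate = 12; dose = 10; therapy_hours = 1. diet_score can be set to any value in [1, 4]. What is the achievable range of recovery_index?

363 to 426

Substituting into the serum_level equation gives serum_level = -3*diet_score + 47.
This gives inflammation = -12*diet_score + 196.
Substituting into the recovery_index equation gives recovery_index = -21*diet_score + 447.
Linear in diet_score, so extremes are at the endpoints: diet_score = 1 gives recovery_index = 426; diet_score = 4 gives recovery_index = 363.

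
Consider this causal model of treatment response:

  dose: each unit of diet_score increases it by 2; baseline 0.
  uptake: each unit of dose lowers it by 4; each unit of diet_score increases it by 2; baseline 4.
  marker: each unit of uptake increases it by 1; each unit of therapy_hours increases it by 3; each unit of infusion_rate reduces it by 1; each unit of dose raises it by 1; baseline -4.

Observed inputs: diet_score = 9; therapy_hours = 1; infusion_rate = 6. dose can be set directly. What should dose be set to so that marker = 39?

Intervening on dose fixes its value directly, overriding its dependence on diet_score.
Substituting into the uptake equation gives uptake = -4*dose + 22.
Substituting into the marker equation gives marker = -3*dose + 15.
Solve -3*dose + 15 = 39: dose = (39 - 15) / -3 = -8.

dose = -8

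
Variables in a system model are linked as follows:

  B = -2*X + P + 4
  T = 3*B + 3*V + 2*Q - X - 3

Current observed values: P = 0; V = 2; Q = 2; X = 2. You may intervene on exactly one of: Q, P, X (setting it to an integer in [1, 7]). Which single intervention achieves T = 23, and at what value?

set P = 6

Intervening on Q: T = 2*Q + 1. Reaching 23 requires Q = 11, outside [1, 7].
Intervening on P: with other inputs at their observed values, T = 3*P + 5. Solving for 23 gives P = 6, within [1, 7].
Intervening on X: T = -7*X + 19. Reaching 23 requires X = -4/7, not an integer.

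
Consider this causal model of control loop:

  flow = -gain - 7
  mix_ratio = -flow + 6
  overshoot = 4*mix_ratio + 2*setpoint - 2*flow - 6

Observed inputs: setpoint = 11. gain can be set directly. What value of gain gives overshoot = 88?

Substituting into the mix_ratio equation gives mix_ratio = gain + 13.
Substituting into the overshoot equation gives overshoot = 6*gain + 82.
Solve 6*gain + 82 = 88: gain = (88 - 82) / 6 = 1.

gain = 1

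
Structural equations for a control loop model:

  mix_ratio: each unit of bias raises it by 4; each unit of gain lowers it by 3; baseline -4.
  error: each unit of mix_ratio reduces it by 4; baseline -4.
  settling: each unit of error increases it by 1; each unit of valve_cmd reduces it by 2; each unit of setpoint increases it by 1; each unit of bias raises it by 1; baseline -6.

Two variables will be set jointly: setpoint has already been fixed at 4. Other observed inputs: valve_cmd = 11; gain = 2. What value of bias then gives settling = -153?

bias = 11

With setpoint held at 4:
Substituting into the mix_ratio equation gives mix_ratio = 4*bias - 10.
This gives error = -16*bias + 36.
settling becomes -15*bias + 12.
Solve -15*bias + 12 = -153: bias = (-153 - 12) / -15 = 11.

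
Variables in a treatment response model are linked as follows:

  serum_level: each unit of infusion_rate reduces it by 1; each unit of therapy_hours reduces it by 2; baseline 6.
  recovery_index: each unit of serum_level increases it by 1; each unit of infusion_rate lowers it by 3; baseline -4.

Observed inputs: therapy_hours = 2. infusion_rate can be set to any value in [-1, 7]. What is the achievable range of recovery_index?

Substituting into the serum_level equation gives serum_level = -infusion_rate + 2.
recovery_index becomes -4*infusion_rate - 2.
Linear in infusion_rate, so extremes are at the endpoints: infusion_rate = -1 gives recovery_index = 2; infusion_rate = 7 gives recovery_index = -30.

-30 to 2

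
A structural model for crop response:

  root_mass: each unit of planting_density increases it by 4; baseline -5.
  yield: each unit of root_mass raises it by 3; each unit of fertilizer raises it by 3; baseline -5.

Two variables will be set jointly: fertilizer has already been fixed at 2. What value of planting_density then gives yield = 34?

planting_density = 4

With fertilizer held at 2:
Substituting into the yield equation gives yield = 12*planting_density - 14.
Solve 12*planting_density - 14 = 34: planting_density = (34 + 14) / 12 = 4.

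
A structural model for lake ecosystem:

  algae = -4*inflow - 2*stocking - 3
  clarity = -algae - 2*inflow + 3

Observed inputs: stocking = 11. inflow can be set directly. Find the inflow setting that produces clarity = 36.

inflow = 4

Substituting into the algae equation gives algae = -4*inflow - 25.
Substituting into the clarity equation gives clarity = 2*inflow + 28.
Solve 2*inflow + 28 = 36: inflow = (36 - 28) / 2 = 4.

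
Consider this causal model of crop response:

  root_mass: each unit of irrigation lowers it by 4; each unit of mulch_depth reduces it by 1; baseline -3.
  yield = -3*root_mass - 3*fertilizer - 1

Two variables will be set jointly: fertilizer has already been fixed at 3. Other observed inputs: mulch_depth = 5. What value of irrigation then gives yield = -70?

irrigation = -7

With fertilizer held at 3:
Substituting into the root_mass equation gives root_mass = -4*irrigation - 8.
Substituting into the yield equation gives yield = 12*irrigation + 14.
Solve 12*irrigation + 14 = -70: irrigation = (-70 - 14) / 12 = -7.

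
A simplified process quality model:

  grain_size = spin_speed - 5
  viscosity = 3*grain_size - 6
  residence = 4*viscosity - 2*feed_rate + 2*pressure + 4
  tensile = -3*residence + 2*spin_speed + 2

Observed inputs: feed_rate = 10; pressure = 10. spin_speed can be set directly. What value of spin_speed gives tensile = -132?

spin_speed = 11

Substituting into the viscosity equation gives viscosity = 3*spin_speed - 21.
residence becomes 12*spin_speed - 80.
Substituting into the tensile equation gives tensile = -34*spin_speed + 242.
Solve -34*spin_speed + 242 = -132: spin_speed = (-132 - 242) / -34 = 11.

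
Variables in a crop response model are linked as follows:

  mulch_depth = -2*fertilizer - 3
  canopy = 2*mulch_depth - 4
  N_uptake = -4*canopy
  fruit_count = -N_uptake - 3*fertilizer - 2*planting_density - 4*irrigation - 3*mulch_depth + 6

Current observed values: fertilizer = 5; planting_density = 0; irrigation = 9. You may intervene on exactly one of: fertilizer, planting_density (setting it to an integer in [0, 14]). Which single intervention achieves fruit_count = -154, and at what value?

Intervening on fertilizer: fruit_count = -13*fertilizer - 61. Reaching -154 requires fertilizer = 93/13, not an integer.
Intervening on planting_density: with other inputs at their observed values, fruit_count = -2*planting_density - 126. Solving for -154 gives planting_density = 14, within [0, 14].

set planting_density = 14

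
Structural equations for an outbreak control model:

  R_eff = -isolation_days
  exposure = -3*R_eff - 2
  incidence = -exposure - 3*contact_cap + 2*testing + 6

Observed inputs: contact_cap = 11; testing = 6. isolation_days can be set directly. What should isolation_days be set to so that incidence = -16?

isolation_days = 1

Substituting into the exposure equation gives exposure = 3*isolation_days - 2.
Substituting into the incidence equation gives incidence = -3*isolation_days - 13.
Solve -3*isolation_days - 13 = -16: isolation_days = (-16 + 13) / -3 = 1.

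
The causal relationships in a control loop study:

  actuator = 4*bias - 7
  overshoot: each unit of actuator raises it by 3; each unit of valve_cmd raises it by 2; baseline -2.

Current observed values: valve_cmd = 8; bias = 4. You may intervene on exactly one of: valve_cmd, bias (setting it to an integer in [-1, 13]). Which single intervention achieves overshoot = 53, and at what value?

set bias = 5

Intervening on valve_cmd: overshoot = 2*valve_cmd + 25. Reaching 53 requires valve_cmd = 14, outside [-1, 13].
Intervening on bias: with other inputs at their observed values, overshoot = 12*bias - 7. Solving for 53 gives bias = 5, within [-1, 13].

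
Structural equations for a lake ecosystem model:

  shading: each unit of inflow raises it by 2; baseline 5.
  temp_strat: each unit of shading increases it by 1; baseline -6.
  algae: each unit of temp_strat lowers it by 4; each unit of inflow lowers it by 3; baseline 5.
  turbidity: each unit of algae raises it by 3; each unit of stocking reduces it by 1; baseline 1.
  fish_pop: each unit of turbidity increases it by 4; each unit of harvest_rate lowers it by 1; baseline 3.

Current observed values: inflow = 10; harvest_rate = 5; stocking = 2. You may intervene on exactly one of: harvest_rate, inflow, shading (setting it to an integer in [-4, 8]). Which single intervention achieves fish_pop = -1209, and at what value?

set harvest_rate = -4

Intervening on harvest_rate: with other inputs at their observed values, fish_pop = -harvest_rate - 1213. Solving for -1209 gives harvest_rate = -4, within [-4, 8].
Intervening on inflow: fish_pop = -132*inflow + 102. Reaching -1209 requires inflow = 437/44, not an integer.
Intervening on shading: fish_pop = -48*shading - 18. Reaching -1209 requires shading = 397/16, not an integer.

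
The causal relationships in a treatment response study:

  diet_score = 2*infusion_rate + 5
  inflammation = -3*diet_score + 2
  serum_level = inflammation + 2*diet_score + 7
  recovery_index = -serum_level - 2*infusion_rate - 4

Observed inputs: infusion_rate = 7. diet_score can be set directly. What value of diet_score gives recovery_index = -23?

diet_score = 4

Intervening on diet_score fixes its value directly, overriding its dependence on infusion_rate.
Substituting into the serum_level equation gives serum_level = -diet_score + 9.
Substituting into the recovery_index equation gives recovery_index = diet_score - 27.
Solve diet_score - 27 = -23: diet_score = (-23 + 27) / 1 = 4.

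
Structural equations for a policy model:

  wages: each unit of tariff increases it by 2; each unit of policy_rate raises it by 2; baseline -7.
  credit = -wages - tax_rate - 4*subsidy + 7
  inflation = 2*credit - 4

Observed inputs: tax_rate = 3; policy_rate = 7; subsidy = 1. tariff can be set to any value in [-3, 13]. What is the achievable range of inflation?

-70 to -6

Substituting into the wages equation gives wages = 2*tariff + 7.
This gives credit = -2*tariff - 7.
So inflation = -4*tariff - 18.
Linear in tariff, so extremes are at the endpoints: tariff = -3 gives inflation = -6; tariff = 13 gives inflation = -70.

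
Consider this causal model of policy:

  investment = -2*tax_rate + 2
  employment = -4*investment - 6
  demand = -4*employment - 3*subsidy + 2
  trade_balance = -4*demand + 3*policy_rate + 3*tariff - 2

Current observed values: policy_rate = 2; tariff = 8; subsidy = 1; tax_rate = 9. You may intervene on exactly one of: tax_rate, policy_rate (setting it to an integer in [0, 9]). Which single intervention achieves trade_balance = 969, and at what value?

Intervening on tax_rate: trade_balance = 128*tax_rate - 192. Reaching 969 requires tax_rate = 1161/128, not an integer.
Intervening on policy_rate: with other inputs at their observed values, trade_balance = 3*policy_rate + 954. Solving for 969 gives policy_rate = 5, within [0, 9].

set policy_rate = 5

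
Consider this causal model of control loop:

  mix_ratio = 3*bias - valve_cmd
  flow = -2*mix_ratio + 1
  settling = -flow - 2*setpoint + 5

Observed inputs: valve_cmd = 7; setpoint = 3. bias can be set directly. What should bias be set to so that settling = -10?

Substituting into the mix_ratio equation gives mix_ratio = 3*bias - 7.
Substituting into the flow equation gives flow = -6*bias + 15.
Substituting into the settling equation gives settling = 6*bias - 16.
Solve 6*bias - 16 = -10: bias = (-10 + 16) / 6 = 1.

bias = 1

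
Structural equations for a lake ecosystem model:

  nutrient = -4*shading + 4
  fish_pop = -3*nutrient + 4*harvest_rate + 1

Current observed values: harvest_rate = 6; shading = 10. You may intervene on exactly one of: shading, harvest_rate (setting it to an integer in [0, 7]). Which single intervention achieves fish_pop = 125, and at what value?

set harvest_rate = 4

Intervening on shading: fish_pop = 12*shading + 13. Reaching 125 requires shading = 28/3, not an integer.
Intervening on harvest_rate: with other inputs at their observed values, fish_pop = 4*harvest_rate + 109. Solving for 125 gives harvest_rate = 4, within [0, 7].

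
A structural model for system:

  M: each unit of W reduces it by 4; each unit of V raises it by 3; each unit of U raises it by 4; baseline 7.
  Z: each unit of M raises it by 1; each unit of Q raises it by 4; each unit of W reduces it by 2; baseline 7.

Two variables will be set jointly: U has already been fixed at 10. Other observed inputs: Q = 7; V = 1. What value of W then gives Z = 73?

With U held at 10:
Substituting into the M equation gives M = -4*W + 50.
Substituting into the Z equation gives Z = -6*W + 85.
Solve -6*W + 85 = 73: W = (73 - 85) / -6 = 2.

W = 2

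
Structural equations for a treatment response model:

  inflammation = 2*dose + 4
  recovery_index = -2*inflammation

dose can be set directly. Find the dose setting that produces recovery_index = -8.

dose = 0

Substituting into the recovery_index equation gives recovery_index = -4*dose - 8.
Solve -4*dose - 8 = -8: dose = (-8 + 8) / -4 = 0.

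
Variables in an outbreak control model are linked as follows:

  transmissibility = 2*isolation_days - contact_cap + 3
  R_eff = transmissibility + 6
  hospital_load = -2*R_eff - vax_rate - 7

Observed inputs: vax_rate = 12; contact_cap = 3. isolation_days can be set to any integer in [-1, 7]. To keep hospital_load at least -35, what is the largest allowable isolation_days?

isolation_days = 1

Substituting into the transmissibility equation gives transmissibility = 2*isolation_days.
This gives R_eff = 2*isolation_days + 6.
Substituting into the hospital_load equation gives hospital_load = -4*isolation_days - 31.
Require -4*isolation_days - 31 ≥ -35, so isolation_days ≤ 1.
The largest integer in [-1, 7] satisfying this is 1.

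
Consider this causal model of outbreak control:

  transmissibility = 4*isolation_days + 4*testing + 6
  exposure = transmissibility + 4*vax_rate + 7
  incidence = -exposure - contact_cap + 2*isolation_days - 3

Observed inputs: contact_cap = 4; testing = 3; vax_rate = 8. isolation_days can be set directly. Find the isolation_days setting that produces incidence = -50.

isolation_days = -7

Substituting into the transmissibility equation gives transmissibility = 4*isolation_days + 18.
exposure becomes 4*isolation_days + 57.
Substituting into the incidence equation gives incidence = -2*isolation_days - 64.
Solve -2*isolation_days - 64 = -50: isolation_days = (-50 + 64) / -2 = -7.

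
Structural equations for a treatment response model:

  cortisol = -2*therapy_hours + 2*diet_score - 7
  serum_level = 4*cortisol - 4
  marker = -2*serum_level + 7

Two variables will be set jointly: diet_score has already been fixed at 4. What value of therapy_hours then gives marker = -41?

therapy_hours = -3

With diet_score held at 4:
Substituting into the cortisol equation gives cortisol = -2*therapy_hours + 1.
This gives serum_level = -8*therapy_hours.
This gives marker = 16*therapy_hours + 7.
Solve 16*therapy_hours + 7 = -41: therapy_hours = (-41 - 7) / 16 = -3.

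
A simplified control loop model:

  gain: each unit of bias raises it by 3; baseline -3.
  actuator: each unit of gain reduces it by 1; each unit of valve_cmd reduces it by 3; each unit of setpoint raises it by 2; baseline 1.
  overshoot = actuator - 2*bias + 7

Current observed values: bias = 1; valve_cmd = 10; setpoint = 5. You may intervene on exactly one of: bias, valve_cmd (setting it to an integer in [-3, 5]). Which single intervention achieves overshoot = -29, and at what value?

Intervening on bias: with other inputs at their observed values, overshoot = -5*bias - 9. Solving for -29 gives bias = 4, within [-3, 5].
Intervening on valve_cmd: overshoot = -3*valve_cmd + 16. Reaching -29 requires valve_cmd = 15, outside [-3, 5].

set bias = 4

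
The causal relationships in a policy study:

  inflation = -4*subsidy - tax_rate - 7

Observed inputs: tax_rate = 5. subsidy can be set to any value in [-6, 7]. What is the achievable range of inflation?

-40 to 12

Substituting into the inflation equation gives inflation = -4*subsidy - 12.
Linear in subsidy, so extremes are at the endpoints: subsidy = -6 gives inflation = 12; subsidy = 7 gives inflation = -40.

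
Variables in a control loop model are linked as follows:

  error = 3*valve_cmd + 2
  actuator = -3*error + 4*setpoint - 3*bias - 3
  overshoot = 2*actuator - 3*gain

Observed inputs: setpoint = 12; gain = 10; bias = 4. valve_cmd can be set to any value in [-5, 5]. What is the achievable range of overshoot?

Substituting into the actuator equation gives actuator = -9*valve_cmd + 27.
Substituting into the overshoot equation gives overshoot = -18*valve_cmd + 24.
Linear in valve_cmd, so extremes are at the endpoints: valve_cmd = -5 gives overshoot = 114; valve_cmd = 5 gives overshoot = -66.

-66 to 114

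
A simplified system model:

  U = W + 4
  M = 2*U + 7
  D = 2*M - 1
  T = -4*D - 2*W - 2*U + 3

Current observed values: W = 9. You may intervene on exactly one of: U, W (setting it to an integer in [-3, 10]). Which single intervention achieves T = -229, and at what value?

set U = 9

Intervening on U: with other inputs at their observed values, T = -18*U - 67. Solving for -229 gives U = 9, within [-3, 10].
Intervening on W: T = -20*W - 121. Reaching -229 requires W = 27/5, not an integer.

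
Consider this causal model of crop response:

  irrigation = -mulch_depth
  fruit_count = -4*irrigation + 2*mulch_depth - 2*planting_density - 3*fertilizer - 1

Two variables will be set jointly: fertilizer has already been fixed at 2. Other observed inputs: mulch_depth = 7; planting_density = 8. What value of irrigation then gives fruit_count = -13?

irrigation = 1

With fertilizer held at 2:
Intervening on irrigation fixes its value directly, overriding its dependence on mulch_depth.
Substituting into the fruit_count equation gives fruit_count = -4*irrigation - 9.
Solve -4*irrigation - 9 = -13: irrigation = (-13 + 9) / -4 = 1.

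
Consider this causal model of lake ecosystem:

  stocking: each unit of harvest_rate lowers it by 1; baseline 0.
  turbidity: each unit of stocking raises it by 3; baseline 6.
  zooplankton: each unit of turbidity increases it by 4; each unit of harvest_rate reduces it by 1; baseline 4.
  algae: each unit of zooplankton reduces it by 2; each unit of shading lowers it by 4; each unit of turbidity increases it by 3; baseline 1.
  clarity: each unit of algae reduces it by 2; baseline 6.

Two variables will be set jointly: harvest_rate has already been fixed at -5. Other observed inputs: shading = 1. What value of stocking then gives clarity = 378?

stocking = 9

With harvest_rate held at -5:
Intervening on stocking fixes its value directly, overriding its dependence on harvest_rate.
Substituting into the zooplankton equation gives zooplankton = 12*stocking + 33.
algae becomes -15*stocking - 51.
Substituting into the clarity equation gives clarity = 30*stocking + 108.
Solve 30*stocking + 108 = 378: stocking = (378 - 108) / 30 = 9.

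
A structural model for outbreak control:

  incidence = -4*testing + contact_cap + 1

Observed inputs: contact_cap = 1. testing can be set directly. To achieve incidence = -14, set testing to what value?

Substituting into the incidence equation gives incidence = -4*testing + 2.
Solve -4*testing + 2 = -14: testing = (-14 - 2) / -4 = 4.

testing = 4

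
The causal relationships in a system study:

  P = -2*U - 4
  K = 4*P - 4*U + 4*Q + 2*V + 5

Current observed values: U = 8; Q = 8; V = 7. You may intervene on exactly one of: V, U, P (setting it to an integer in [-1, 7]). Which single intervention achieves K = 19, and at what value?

Intervening on V: K = 2*V - 75. Reaching 19 requires V = 47, outside [-1, 7].
Intervening on U: K = -12*U + 35. Reaching 19 requires U = 4/3, not an integer.
Intervening on P: with other inputs at their observed values, K = 4*P + 19. Solving for 19 gives P = 0, within [-1, 7].

set P = 0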